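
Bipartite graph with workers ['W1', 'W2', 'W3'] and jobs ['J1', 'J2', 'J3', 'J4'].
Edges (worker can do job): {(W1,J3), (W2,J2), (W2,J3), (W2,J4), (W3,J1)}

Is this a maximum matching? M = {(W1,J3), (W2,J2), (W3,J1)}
Yes, size 3 is maximum

Proposed matching has size 3.
Maximum matching size for this graph: 3.

This is a maximum matching.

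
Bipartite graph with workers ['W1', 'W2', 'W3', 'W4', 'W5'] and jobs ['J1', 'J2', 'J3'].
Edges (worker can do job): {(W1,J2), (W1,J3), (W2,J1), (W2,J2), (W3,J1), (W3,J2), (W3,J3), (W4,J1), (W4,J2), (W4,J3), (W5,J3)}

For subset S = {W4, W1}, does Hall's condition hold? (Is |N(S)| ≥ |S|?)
Yes: |N(S)| = 3, |S| = 2

Subset S = {W4, W1}
Neighbors N(S) = {J1, J2, J3}

|N(S)| = 3, |S| = 2
Hall's condition: |N(S)| ≥ |S| is satisfied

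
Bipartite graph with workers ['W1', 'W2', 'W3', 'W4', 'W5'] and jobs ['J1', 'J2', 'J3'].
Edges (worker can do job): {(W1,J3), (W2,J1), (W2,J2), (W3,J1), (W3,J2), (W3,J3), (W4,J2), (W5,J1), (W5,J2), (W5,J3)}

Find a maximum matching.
Matching: {(W2,J1), (W3,J3), (W5,J2)}

Maximum matching (size 3):
  W2 → J1
  W3 → J3
  W5 → J2

Each worker is assigned to at most one job, and each job to at most one worker.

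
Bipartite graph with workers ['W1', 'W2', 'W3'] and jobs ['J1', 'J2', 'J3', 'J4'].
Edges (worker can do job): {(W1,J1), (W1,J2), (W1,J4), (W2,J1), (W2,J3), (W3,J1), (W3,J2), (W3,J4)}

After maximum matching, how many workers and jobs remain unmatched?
Unmatched: 0 workers, 1 jobs

Maximum matching size: 3
Workers: 3 total, 3 matched, 0 unmatched
Jobs: 4 total, 3 matched, 1 unmatched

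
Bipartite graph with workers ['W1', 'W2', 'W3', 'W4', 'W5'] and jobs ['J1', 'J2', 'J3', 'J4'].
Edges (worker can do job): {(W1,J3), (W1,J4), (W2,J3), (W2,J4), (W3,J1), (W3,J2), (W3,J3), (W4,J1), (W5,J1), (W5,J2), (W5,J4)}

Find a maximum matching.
Matching: {(W1,J3), (W3,J2), (W4,J1), (W5,J4)}

Maximum matching (size 4):
  W1 → J3
  W3 → J2
  W4 → J1
  W5 → J4

Each worker is assigned to at most one job, and each job to at most one worker.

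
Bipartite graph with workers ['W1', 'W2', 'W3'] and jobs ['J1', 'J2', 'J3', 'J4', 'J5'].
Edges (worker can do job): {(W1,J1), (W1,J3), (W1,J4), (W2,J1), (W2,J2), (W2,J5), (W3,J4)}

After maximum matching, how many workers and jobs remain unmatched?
Unmatched: 0 workers, 2 jobs

Maximum matching size: 3
Workers: 3 total, 3 matched, 0 unmatched
Jobs: 5 total, 3 matched, 2 unmatched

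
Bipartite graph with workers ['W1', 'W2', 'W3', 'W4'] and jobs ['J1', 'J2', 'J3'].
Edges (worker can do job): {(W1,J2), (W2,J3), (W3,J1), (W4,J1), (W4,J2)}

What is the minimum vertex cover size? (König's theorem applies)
Minimum vertex cover size = 3

By König's theorem: in bipartite graphs,
min vertex cover = max matching = 3

Maximum matching has size 3, so minimum vertex cover also has size 3.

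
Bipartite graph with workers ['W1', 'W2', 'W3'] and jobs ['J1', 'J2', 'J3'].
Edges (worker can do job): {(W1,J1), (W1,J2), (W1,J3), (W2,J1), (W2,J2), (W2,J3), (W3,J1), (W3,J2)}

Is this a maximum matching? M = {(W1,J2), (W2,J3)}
No, size 2 is not maximum

Proposed matching has size 2.
Maximum matching size for this graph: 3.

This is NOT maximum - can be improved to size 3.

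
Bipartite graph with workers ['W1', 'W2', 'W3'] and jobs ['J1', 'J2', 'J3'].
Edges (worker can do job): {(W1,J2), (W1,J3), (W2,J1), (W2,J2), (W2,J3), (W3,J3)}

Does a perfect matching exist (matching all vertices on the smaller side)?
Yes, perfect matching exists (size 3)

Perfect matching: {(W1,J2), (W2,J1), (W3,J3)}
All 3 vertices on the smaller side are matched.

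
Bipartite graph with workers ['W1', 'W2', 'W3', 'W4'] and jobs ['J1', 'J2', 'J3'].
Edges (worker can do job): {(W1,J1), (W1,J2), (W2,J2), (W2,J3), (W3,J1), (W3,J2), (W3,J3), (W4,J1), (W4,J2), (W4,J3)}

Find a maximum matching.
Matching: {(W1,J1), (W3,J2), (W4,J3)}

Maximum matching (size 3):
  W1 → J1
  W3 → J2
  W4 → J3

Each worker is assigned to at most one job, and each job to at most one worker.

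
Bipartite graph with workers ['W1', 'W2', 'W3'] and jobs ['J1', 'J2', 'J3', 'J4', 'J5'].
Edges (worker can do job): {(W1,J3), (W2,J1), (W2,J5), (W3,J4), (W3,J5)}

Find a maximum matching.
Matching: {(W1,J3), (W2,J5), (W3,J4)}

Maximum matching (size 3):
  W1 → J3
  W2 → J5
  W3 → J4

Each worker is assigned to at most one job, and each job to at most one worker.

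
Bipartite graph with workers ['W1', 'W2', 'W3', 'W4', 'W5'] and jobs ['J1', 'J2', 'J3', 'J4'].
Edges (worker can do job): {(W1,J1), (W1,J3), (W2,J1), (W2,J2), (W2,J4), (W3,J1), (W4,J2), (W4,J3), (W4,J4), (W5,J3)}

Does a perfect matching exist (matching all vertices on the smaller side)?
Yes, perfect matching exists (size 4)

Perfect matching: {(W2,J2), (W3,J1), (W4,J4), (W5,J3)}
All 4 vertices on the smaller side are matched.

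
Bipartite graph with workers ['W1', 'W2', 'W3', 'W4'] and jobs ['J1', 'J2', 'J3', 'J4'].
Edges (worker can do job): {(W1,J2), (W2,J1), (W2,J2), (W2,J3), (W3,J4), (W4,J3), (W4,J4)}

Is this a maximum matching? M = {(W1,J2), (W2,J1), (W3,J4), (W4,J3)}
Yes, size 4 is maximum

Proposed matching has size 4.
Maximum matching size for this graph: 4.

This is a maximum matching.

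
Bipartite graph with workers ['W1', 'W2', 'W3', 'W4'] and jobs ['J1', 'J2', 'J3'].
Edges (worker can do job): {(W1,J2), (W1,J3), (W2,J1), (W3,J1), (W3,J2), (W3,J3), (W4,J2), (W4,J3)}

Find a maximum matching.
Matching: {(W2,J1), (W3,J3), (W4,J2)}

Maximum matching (size 3):
  W2 → J1
  W3 → J3
  W4 → J2

Each worker is assigned to at most one job, and each job to at most one worker.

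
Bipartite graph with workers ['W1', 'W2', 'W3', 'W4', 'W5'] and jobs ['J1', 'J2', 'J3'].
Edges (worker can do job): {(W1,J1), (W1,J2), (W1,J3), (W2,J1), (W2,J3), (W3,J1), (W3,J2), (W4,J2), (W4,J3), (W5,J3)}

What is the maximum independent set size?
Maximum independent set = 5

By König's theorem:
- Min vertex cover = Max matching = 3
- Max independent set = Total vertices - Min vertex cover
- Max independent set = 8 - 3 = 5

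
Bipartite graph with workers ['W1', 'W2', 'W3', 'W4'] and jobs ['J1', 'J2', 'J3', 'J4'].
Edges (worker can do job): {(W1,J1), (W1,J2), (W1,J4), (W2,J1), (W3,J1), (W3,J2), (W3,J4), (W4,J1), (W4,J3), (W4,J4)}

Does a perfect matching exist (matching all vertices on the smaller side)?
Yes, perfect matching exists (size 4)

Perfect matching: {(W1,J2), (W2,J1), (W3,J4), (W4,J3)}
All 4 vertices on the smaller side are matched.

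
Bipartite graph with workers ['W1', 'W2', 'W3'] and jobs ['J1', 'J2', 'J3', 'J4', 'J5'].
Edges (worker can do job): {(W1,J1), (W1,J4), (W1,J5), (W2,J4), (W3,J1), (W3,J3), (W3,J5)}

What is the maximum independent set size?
Maximum independent set = 5

By König's theorem:
- Min vertex cover = Max matching = 3
- Max independent set = Total vertices - Min vertex cover
- Max independent set = 8 - 3 = 5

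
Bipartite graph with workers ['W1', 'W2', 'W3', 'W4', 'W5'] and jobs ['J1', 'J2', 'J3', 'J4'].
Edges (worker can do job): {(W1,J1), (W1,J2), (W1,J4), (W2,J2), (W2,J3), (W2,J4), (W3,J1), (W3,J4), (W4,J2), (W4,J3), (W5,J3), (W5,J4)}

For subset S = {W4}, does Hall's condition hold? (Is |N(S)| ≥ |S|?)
Yes: |N(S)| = 2, |S| = 1

Subset S = {W4}
Neighbors N(S) = {J2, J3}

|N(S)| = 2, |S| = 1
Hall's condition: |N(S)| ≥ |S| is satisfied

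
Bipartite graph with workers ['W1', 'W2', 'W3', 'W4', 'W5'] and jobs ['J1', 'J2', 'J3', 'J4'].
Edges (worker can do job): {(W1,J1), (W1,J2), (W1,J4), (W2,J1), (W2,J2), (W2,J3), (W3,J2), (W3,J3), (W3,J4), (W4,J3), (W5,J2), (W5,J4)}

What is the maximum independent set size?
Maximum independent set = 5

By König's theorem:
- Min vertex cover = Max matching = 4
- Max independent set = Total vertices - Min vertex cover
- Max independent set = 9 - 4 = 5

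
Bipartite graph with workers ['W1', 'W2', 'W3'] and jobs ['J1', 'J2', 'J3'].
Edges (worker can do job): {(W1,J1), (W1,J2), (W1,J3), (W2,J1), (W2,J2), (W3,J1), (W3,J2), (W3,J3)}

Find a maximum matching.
Matching: {(W1,J3), (W2,J1), (W3,J2)}

Maximum matching (size 3):
  W1 → J3
  W2 → J1
  W3 → J2

Each worker is assigned to at most one job, and each job to at most one worker.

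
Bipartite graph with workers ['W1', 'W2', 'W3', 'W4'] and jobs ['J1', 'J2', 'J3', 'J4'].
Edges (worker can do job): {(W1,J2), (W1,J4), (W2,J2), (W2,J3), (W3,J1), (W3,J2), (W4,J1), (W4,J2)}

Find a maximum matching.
Matching: {(W1,J4), (W2,J3), (W3,J1), (W4,J2)}

Maximum matching (size 4):
  W1 → J4
  W2 → J3
  W3 → J1
  W4 → J2

Each worker is assigned to at most one job, and each job to at most one worker.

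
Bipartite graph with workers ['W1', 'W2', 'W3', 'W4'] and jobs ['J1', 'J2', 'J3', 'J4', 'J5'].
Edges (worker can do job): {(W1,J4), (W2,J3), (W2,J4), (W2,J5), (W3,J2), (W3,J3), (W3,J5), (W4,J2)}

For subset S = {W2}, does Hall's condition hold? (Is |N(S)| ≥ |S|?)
Yes: |N(S)| = 3, |S| = 1

Subset S = {W2}
Neighbors N(S) = {J3, J4, J5}

|N(S)| = 3, |S| = 1
Hall's condition: |N(S)| ≥ |S| is satisfied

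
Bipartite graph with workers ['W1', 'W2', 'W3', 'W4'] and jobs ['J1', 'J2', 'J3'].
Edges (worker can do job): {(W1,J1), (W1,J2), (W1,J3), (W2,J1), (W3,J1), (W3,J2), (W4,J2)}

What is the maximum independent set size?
Maximum independent set = 4

By König's theorem:
- Min vertex cover = Max matching = 3
- Max independent set = Total vertices - Min vertex cover
- Max independent set = 7 - 3 = 4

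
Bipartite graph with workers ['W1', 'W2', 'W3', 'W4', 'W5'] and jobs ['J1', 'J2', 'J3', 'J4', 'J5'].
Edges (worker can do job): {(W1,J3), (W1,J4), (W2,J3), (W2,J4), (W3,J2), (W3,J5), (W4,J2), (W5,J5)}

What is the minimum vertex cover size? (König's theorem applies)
Minimum vertex cover size = 4

By König's theorem: in bipartite graphs,
min vertex cover = max matching = 4

Maximum matching has size 4, so minimum vertex cover also has size 4.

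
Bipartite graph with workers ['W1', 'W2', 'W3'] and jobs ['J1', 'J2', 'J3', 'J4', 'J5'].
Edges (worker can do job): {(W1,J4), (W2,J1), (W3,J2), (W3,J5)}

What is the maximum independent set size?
Maximum independent set = 5

By König's theorem:
- Min vertex cover = Max matching = 3
- Max independent set = Total vertices - Min vertex cover
- Max independent set = 8 - 3 = 5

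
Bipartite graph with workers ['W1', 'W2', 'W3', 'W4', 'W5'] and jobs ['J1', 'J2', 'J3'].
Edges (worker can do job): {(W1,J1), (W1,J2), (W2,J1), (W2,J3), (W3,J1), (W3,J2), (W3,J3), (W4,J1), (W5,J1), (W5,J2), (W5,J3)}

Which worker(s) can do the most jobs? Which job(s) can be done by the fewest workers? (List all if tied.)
Most versatile: W3, W5 (3 jobs); Least covered: J2, J3 (3 workers)

Worker degrees (jobs they can do): W1:2, W2:2, W3:3, W4:1, W5:3
Job degrees (workers who can do it): J1:5, J2:3, J3:3

Maximum worker degree is 3, achieved by: W3, W5
Minimum job degree is 3, achieved by: J2, J3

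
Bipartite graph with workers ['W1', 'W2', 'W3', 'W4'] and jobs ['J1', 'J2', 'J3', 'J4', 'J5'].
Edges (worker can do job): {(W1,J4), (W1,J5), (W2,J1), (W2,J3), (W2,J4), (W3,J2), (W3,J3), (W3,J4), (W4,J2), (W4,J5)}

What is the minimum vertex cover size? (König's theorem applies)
Minimum vertex cover size = 4

By König's theorem: in bipartite graphs,
min vertex cover = max matching = 4

Maximum matching has size 4, so minimum vertex cover also has size 4.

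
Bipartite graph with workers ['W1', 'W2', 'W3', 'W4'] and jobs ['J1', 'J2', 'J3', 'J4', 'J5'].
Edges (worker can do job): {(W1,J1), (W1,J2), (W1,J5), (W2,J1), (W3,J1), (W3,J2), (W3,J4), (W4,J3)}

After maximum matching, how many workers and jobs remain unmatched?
Unmatched: 0 workers, 1 jobs

Maximum matching size: 4
Workers: 4 total, 4 matched, 0 unmatched
Jobs: 5 total, 4 matched, 1 unmatched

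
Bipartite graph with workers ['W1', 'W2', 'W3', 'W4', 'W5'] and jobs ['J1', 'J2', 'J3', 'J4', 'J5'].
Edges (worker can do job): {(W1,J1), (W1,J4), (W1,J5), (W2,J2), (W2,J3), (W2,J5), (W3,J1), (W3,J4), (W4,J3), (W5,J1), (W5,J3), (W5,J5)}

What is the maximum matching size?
Maximum matching size = 5

Maximum matching: {(W1,J5), (W2,J2), (W3,J4), (W4,J3), (W5,J1)}
Size: 5

This assigns 5 workers to 5 distinct jobs.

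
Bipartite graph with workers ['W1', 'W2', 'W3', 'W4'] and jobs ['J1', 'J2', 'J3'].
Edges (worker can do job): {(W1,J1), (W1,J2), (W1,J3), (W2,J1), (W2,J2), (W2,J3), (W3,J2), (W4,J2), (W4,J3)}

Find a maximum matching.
Matching: {(W1,J1), (W3,J2), (W4,J3)}

Maximum matching (size 3):
  W1 → J1
  W3 → J2
  W4 → J3

Each worker is assigned to at most one job, and each job to at most one worker.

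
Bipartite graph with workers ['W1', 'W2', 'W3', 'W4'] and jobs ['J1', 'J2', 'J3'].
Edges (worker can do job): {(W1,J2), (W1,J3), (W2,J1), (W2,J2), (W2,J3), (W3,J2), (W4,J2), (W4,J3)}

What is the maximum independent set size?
Maximum independent set = 4

By König's theorem:
- Min vertex cover = Max matching = 3
- Max independent set = Total vertices - Min vertex cover
- Max independent set = 7 - 3 = 4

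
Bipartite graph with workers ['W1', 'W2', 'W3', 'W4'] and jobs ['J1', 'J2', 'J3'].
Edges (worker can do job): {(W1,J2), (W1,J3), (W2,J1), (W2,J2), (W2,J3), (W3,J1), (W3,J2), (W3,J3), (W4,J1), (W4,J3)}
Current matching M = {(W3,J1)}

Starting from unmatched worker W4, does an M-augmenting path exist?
Yes: W4 → J3

An M-augmenting path alternates non-matching / matching edges, starting and ending at unmatched vertices.
Path: W4 → J3
(J3 is unmatched in M, so the path is augmenting.)
Flipping edges along this path would increase |M| from 1 to 2.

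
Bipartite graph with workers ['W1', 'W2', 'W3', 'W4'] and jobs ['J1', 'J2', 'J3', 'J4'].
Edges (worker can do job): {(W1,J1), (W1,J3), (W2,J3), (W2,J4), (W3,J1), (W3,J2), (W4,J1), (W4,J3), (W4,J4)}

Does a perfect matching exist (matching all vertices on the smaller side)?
Yes, perfect matching exists (size 4)

Perfect matching: {(W1,J3), (W2,J4), (W3,J2), (W4,J1)}
All 4 vertices on the smaller side are matched.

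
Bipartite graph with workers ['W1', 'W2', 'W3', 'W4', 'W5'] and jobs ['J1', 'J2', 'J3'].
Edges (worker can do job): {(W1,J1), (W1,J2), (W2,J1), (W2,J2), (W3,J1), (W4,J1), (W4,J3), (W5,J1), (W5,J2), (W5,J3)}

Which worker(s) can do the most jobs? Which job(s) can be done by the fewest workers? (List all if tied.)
Most versatile: W5 (3 jobs); Least covered: J3 (2 workers)

Worker degrees (jobs they can do): W1:2, W2:2, W3:1, W4:2, W5:3
Job degrees (workers who can do it): J1:5, J2:3, J3:2

Maximum worker degree is 3, achieved by: W5
Minimum job degree is 2, achieved by: J3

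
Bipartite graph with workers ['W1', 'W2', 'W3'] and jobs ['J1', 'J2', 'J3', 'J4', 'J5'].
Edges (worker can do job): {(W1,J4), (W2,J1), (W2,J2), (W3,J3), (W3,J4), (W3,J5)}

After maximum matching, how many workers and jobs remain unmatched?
Unmatched: 0 workers, 2 jobs

Maximum matching size: 3
Workers: 3 total, 3 matched, 0 unmatched
Jobs: 5 total, 3 matched, 2 unmatched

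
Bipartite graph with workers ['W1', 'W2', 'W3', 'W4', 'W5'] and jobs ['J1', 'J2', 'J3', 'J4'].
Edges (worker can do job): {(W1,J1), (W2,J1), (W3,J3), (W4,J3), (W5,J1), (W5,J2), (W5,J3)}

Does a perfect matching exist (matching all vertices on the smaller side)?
No, maximum matching has size 3 < 4

Maximum matching has size 3, need 4 for perfect matching.
Unmatched workers: ['W4', 'W2']
Unmatched jobs: ['J4']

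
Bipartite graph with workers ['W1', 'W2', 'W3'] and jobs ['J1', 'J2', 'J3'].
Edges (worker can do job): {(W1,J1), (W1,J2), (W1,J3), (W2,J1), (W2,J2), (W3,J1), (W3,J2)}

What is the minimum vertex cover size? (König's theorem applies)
Minimum vertex cover size = 3

By König's theorem: in bipartite graphs,
min vertex cover = max matching = 3

Maximum matching has size 3, so minimum vertex cover also has size 3.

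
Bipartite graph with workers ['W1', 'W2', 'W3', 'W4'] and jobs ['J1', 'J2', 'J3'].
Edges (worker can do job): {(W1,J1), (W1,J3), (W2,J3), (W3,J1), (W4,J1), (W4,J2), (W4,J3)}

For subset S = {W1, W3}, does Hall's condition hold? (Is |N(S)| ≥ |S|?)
Yes: |N(S)| = 2, |S| = 2

Subset S = {W1, W3}
Neighbors N(S) = {J1, J3}

|N(S)| = 2, |S| = 2
Hall's condition: |N(S)| ≥ |S| is satisfied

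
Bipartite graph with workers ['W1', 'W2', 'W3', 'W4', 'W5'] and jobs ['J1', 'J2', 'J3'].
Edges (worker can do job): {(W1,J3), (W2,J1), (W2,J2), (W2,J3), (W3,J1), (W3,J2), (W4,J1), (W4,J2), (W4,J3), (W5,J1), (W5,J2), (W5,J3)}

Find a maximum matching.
Matching: {(W3,J1), (W4,J2), (W5,J3)}

Maximum matching (size 3):
  W3 → J1
  W4 → J2
  W5 → J3

Each worker is assigned to at most one job, and each job to at most one worker.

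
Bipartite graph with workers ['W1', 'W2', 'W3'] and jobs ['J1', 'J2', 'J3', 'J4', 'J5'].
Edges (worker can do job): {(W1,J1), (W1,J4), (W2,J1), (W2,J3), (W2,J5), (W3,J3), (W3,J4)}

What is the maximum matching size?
Maximum matching size = 3

Maximum matching: {(W1,J1), (W2,J5), (W3,J3)}
Size: 3

This assigns 3 workers to 3 distinct jobs.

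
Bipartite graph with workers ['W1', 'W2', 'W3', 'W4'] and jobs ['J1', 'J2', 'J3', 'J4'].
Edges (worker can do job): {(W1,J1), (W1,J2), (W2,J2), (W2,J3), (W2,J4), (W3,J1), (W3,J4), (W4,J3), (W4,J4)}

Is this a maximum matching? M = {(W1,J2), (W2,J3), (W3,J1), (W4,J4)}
Yes, size 4 is maximum

Proposed matching has size 4.
Maximum matching size for this graph: 4.

This is a maximum matching.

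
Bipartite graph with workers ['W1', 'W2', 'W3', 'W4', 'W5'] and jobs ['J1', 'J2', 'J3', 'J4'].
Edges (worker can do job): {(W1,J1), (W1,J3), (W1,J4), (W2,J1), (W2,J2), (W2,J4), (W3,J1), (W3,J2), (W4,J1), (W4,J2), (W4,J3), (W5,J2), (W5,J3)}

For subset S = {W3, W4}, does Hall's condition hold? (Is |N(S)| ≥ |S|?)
Yes: |N(S)| = 3, |S| = 2

Subset S = {W3, W4}
Neighbors N(S) = {J1, J2, J3}

|N(S)| = 3, |S| = 2
Hall's condition: |N(S)| ≥ |S| is satisfied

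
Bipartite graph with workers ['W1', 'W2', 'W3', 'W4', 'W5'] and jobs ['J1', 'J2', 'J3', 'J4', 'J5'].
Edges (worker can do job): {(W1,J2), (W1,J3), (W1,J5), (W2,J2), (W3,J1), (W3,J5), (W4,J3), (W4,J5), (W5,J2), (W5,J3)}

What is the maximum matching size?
Maximum matching size = 4

Maximum matching: {(W1,J2), (W3,J1), (W4,J5), (W5,J3)}
Size: 4

This assigns 4 workers to 4 distinct jobs.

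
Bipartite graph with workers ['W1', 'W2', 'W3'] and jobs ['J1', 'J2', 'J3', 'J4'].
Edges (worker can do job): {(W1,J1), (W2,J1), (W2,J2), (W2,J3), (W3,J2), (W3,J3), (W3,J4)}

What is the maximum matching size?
Maximum matching size = 3

Maximum matching: {(W1,J1), (W2,J3), (W3,J2)}
Size: 3

This assigns 3 workers to 3 distinct jobs.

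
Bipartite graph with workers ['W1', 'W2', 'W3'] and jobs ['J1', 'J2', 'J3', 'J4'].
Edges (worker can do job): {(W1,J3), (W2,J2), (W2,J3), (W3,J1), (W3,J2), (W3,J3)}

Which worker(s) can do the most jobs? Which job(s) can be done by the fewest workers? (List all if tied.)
Most versatile: W3 (3 jobs); Least covered: J4 (0 workers)

Worker degrees (jobs they can do): W1:1, W2:2, W3:3
Job degrees (workers who can do it): J1:1, J2:2, J3:3, J4:0

Maximum worker degree is 3, achieved by: W3
Minimum job degree is 0, achieved by: J4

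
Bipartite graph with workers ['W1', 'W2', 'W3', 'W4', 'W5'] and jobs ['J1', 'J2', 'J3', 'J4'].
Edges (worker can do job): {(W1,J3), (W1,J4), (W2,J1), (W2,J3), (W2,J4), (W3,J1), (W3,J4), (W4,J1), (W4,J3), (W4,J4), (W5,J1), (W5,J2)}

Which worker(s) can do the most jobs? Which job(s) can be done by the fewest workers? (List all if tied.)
Most versatile: W2, W4 (3 jobs); Least covered: J2 (1 workers)

Worker degrees (jobs they can do): W1:2, W2:3, W3:2, W4:3, W5:2
Job degrees (workers who can do it): J1:4, J2:1, J3:3, J4:4

Maximum worker degree is 3, achieved by: W2, W4
Minimum job degree is 1, achieved by: J2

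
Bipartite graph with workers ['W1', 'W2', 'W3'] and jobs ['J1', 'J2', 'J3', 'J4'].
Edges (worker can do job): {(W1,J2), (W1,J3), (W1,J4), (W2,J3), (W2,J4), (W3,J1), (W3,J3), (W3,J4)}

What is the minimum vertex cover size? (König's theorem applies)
Minimum vertex cover size = 3

By König's theorem: in bipartite graphs,
min vertex cover = max matching = 3

Maximum matching has size 3, so minimum vertex cover also has size 3.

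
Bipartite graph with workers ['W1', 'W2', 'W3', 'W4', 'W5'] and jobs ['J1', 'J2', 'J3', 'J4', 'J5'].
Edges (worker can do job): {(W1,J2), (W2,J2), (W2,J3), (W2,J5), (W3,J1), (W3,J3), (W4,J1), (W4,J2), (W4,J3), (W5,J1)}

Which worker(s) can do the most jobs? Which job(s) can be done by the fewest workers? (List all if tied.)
Most versatile: W2, W4 (3 jobs); Least covered: J4 (0 workers)

Worker degrees (jobs they can do): W1:1, W2:3, W3:2, W4:3, W5:1
Job degrees (workers who can do it): J1:3, J2:3, J3:3, J4:0, J5:1

Maximum worker degree is 3, achieved by: W2, W4
Minimum job degree is 0, achieved by: J4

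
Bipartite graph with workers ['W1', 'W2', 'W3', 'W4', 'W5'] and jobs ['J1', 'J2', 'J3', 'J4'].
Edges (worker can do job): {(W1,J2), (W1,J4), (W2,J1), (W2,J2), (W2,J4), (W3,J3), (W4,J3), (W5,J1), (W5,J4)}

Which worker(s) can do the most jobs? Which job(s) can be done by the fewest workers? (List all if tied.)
Most versatile: W2 (3 jobs); Least covered: J1, J2, J3 (2 workers)

Worker degrees (jobs they can do): W1:2, W2:3, W3:1, W4:1, W5:2
Job degrees (workers who can do it): J1:2, J2:2, J3:2, J4:3

Maximum worker degree is 3, achieved by: W2
Minimum job degree is 2, achieved by: J1, J2, J3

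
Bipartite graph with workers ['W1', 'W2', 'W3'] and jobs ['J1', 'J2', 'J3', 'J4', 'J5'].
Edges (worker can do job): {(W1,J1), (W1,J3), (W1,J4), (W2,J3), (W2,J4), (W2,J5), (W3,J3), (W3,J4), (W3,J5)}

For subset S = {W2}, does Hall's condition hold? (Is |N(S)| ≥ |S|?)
Yes: |N(S)| = 3, |S| = 1

Subset S = {W2}
Neighbors N(S) = {J3, J4, J5}

|N(S)| = 3, |S| = 1
Hall's condition: |N(S)| ≥ |S| is satisfied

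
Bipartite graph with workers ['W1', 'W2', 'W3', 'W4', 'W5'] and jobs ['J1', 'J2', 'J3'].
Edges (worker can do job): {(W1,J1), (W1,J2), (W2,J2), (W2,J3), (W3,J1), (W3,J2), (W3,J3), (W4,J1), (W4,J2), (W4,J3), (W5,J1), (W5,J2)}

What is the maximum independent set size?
Maximum independent set = 5

By König's theorem:
- Min vertex cover = Max matching = 3
- Max independent set = Total vertices - Min vertex cover
- Max independent set = 8 - 3 = 5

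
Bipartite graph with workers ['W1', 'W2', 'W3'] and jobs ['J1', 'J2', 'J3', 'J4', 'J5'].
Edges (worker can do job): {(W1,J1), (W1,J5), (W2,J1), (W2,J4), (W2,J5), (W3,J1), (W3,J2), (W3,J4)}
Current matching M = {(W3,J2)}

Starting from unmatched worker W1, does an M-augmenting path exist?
Yes: W1 → J1

An M-augmenting path alternates non-matching / matching edges, starting and ending at unmatched vertices.
Path: W1 → J1
(J1 is unmatched in M, so the path is augmenting.)
Flipping edges along this path would increase |M| from 1 to 2.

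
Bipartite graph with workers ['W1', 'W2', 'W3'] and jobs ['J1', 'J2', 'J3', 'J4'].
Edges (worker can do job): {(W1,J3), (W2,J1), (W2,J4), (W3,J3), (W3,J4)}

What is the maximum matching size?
Maximum matching size = 3

Maximum matching: {(W1,J3), (W2,J1), (W3,J4)}
Size: 3

This assigns 3 workers to 3 distinct jobs.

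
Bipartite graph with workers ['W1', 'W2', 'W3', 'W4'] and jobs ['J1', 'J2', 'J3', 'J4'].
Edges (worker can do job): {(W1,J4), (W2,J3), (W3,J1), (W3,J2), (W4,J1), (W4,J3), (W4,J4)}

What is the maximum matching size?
Maximum matching size = 4

Maximum matching: {(W1,J4), (W2,J3), (W3,J2), (W4,J1)}
Size: 4

This assigns 4 workers to 4 distinct jobs.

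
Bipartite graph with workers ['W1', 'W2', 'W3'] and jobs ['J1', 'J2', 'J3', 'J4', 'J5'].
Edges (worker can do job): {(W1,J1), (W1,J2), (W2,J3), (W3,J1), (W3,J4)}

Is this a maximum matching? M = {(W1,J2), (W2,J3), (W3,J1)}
Yes, size 3 is maximum

Proposed matching has size 3.
Maximum matching size for this graph: 3.

This is a maximum matching.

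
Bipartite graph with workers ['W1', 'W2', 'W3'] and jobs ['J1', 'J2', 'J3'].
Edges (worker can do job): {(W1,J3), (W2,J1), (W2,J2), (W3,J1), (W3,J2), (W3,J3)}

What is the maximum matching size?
Maximum matching size = 3

Maximum matching: {(W1,J3), (W2,J2), (W3,J1)}
Size: 3

This assigns 3 workers to 3 distinct jobs.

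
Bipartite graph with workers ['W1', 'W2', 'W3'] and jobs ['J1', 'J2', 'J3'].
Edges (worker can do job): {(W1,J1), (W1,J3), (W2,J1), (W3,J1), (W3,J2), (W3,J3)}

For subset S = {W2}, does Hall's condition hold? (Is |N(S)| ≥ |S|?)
Yes: |N(S)| = 1, |S| = 1

Subset S = {W2}
Neighbors N(S) = {J1}

|N(S)| = 1, |S| = 1
Hall's condition: |N(S)| ≥ |S| is satisfied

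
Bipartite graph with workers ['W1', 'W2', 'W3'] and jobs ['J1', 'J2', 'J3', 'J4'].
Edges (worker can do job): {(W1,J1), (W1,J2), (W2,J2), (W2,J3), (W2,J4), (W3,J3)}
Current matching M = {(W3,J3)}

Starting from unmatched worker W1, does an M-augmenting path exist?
Yes: W1 → J2

An M-augmenting path alternates non-matching / matching edges, starting and ending at unmatched vertices.
Path: W1 → J2
(J2 is unmatched in M, so the path is augmenting.)
Flipping edges along this path would increase |M| from 1 to 2.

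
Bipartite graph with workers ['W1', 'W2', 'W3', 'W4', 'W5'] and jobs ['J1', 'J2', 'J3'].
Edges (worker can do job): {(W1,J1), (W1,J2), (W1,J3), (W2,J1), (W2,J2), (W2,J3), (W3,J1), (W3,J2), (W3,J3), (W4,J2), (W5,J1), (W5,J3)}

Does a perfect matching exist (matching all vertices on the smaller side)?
Yes, perfect matching exists (size 3)

Perfect matching: {(W3,J3), (W4,J2), (W5,J1)}
All 3 vertices on the smaller side are matched.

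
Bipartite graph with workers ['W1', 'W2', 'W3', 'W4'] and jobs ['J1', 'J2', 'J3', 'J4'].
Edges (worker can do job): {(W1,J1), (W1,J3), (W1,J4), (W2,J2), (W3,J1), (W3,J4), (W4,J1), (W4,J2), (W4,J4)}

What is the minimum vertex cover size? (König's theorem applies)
Minimum vertex cover size = 4

By König's theorem: in bipartite graphs,
min vertex cover = max matching = 4

Maximum matching has size 4, so minimum vertex cover also has size 4.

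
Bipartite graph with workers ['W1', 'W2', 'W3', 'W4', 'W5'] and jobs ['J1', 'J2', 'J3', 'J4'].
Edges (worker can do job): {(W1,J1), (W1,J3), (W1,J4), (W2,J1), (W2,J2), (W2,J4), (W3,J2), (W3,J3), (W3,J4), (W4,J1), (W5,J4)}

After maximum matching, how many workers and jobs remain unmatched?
Unmatched: 1 workers, 0 jobs

Maximum matching size: 4
Workers: 5 total, 4 matched, 1 unmatched
Jobs: 4 total, 4 matched, 0 unmatched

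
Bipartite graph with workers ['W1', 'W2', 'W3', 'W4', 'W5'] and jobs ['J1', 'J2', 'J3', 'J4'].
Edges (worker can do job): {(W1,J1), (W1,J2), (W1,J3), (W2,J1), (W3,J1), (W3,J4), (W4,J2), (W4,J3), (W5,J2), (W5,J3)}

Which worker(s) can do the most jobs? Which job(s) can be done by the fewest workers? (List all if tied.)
Most versatile: W1 (3 jobs); Least covered: J4 (1 workers)

Worker degrees (jobs they can do): W1:3, W2:1, W3:2, W4:2, W5:2
Job degrees (workers who can do it): J1:3, J2:3, J3:3, J4:1

Maximum worker degree is 3, achieved by: W1
Minimum job degree is 1, achieved by: J4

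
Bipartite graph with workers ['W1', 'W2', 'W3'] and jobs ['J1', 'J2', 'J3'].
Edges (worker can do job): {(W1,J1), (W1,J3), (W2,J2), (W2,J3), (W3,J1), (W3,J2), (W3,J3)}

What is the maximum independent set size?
Maximum independent set = 3

By König's theorem:
- Min vertex cover = Max matching = 3
- Max independent set = Total vertices - Min vertex cover
- Max independent set = 6 - 3 = 3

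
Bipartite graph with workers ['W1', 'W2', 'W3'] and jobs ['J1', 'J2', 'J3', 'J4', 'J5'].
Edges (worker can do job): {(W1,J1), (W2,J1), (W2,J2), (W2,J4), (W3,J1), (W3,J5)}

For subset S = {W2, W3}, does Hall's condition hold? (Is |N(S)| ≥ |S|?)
Yes: |N(S)| = 4, |S| = 2

Subset S = {W2, W3}
Neighbors N(S) = {J1, J2, J4, J5}

|N(S)| = 4, |S| = 2
Hall's condition: |N(S)| ≥ |S| is satisfied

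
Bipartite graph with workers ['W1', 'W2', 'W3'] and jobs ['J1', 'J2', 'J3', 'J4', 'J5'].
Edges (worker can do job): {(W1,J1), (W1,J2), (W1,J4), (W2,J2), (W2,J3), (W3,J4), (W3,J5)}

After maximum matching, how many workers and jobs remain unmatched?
Unmatched: 0 workers, 2 jobs

Maximum matching size: 3
Workers: 3 total, 3 matched, 0 unmatched
Jobs: 5 total, 3 matched, 2 unmatched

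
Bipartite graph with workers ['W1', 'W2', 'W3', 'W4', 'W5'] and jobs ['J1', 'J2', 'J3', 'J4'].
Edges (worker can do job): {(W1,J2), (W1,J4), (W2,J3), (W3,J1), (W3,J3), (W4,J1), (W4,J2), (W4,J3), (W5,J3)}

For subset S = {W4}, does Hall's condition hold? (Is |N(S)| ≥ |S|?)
Yes: |N(S)| = 3, |S| = 1

Subset S = {W4}
Neighbors N(S) = {J1, J2, J3}

|N(S)| = 3, |S| = 1
Hall's condition: |N(S)| ≥ |S| is satisfied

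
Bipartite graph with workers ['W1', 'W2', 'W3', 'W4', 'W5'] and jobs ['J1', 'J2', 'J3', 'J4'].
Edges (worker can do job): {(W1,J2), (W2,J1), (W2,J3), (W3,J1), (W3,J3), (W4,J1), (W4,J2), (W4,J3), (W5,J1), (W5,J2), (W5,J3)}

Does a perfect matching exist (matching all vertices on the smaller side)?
No, maximum matching has size 3 < 4

Maximum matching has size 3, need 4 for perfect matching.
Unmatched workers: ['W1', 'W2']
Unmatched jobs: ['J4']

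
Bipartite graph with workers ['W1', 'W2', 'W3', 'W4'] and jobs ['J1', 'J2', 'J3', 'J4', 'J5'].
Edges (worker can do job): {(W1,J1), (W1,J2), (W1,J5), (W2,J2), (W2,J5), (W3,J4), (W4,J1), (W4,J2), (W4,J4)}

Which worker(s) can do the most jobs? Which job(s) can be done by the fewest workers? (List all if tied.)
Most versatile: W1, W4 (3 jobs); Least covered: J3 (0 workers)

Worker degrees (jobs they can do): W1:3, W2:2, W3:1, W4:3
Job degrees (workers who can do it): J1:2, J2:3, J3:0, J4:2, J5:2

Maximum worker degree is 3, achieved by: W1, W4
Minimum job degree is 0, achieved by: J3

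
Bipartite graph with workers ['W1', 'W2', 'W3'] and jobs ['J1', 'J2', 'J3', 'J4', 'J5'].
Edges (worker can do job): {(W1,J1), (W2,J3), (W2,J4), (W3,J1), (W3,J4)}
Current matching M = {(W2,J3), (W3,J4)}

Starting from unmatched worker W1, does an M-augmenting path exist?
Yes: W1 → J1

An M-augmenting path alternates non-matching / matching edges, starting and ending at unmatched vertices.
Path: W1 → J1
(J1 is unmatched in M, so the path is augmenting.)
Flipping edges along this path would increase |M| from 2 to 3.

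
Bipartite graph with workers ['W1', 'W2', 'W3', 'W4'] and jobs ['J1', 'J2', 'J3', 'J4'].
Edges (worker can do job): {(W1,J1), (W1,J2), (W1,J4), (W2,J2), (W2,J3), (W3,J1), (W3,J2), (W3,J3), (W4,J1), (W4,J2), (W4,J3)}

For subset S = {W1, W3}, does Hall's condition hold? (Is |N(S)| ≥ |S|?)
Yes: |N(S)| = 4, |S| = 2

Subset S = {W1, W3}
Neighbors N(S) = {J1, J2, J3, J4}

|N(S)| = 4, |S| = 2
Hall's condition: |N(S)| ≥ |S| is satisfied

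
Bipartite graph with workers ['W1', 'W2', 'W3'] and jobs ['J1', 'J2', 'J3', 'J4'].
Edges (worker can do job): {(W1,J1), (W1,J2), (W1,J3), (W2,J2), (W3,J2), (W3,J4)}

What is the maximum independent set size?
Maximum independent set = 4

By König's theorem:
- Min vertex cover = Max matching = 3
- Max independent set = Total vertices - Min vertex cover
- Max independent set = 7 - 3 = 4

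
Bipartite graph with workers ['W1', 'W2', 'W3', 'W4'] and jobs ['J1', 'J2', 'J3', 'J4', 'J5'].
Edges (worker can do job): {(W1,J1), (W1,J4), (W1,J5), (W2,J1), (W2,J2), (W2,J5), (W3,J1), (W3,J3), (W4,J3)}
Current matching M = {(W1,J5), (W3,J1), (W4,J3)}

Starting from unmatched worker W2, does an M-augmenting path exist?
Yes: W2 → J5 → W1 → J4

An M-augmenting path alternates non-matching / matching edges, starting and ending at unmatched vertices.
Path: W2 → J5 → W1 → J4
(J4 is unmatched in M, so the path is augmenting.)
Flipping edges along this path would increase |M| from 3 to 4.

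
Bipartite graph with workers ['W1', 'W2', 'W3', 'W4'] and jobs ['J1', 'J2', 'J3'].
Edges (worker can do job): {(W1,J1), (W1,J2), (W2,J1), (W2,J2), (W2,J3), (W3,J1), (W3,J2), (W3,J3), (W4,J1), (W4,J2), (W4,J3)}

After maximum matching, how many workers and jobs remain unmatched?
Unmatched: 1 workers, 0 jobs

Maximum matching size: 3
Workers: 4 total, 3 matched, 1 unmatched
Jobs: 3 total, 3 matched, 0 unmatched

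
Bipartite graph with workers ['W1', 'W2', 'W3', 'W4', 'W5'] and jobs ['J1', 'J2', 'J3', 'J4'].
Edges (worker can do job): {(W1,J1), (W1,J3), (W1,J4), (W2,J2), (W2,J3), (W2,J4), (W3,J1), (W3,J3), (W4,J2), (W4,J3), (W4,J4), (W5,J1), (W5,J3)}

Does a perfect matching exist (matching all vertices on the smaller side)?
Yes, perfect matching exists (size 4)

Perfect matching: {(W2,J2), (W3,J3), (W4,J4), (W5,J1)}
All 4 vertices on the smaller side are matched.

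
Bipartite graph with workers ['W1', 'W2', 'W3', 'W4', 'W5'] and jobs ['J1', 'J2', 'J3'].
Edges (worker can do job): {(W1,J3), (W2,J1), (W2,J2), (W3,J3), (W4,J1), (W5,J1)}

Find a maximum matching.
Matching: {(W2,J2), (W3,J3), (W5,J1)}

Maximum matching (size 3):
  W2 → J2
  W3 → J3
  W5 → J1

Each worker is assigned to at most one job, and each job to at most one worker.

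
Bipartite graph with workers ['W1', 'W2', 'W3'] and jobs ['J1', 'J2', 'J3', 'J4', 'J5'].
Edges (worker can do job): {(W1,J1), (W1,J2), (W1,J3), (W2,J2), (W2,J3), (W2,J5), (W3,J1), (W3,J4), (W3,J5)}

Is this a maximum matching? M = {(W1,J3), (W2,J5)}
No, size 2 is not maximum

Proposed matching has size 2.
Maximum matching size for this graph: 3.

This is NOT maximum - can be improved to size 3.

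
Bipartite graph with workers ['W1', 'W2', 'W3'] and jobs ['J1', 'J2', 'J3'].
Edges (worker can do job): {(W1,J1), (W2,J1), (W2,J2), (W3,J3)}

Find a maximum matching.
Matching: {(W1,J1), (W2,J2), (W3,J3)}

Maximum matching (size 3):
  W1 → J1
  W2 → J2
  W3 → J3

Each worker is assigned to at most one job, and each job to at most one worker.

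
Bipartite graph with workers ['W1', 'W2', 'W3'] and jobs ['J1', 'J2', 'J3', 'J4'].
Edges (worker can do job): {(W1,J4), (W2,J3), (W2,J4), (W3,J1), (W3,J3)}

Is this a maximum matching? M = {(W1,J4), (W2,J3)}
No, size 2 is not maximum

Proposed matching has size 2.
Maximum matching size for this graph: 3.

This is NOT maximum - can be improved to size 3.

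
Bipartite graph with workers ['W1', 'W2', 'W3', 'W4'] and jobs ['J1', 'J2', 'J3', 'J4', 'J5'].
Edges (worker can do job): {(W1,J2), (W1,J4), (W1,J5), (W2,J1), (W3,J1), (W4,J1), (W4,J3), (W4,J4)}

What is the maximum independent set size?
Maximum independent set = 6

By König's theorem:
- Min vertex cover = Max matching = 3
- Max independent set = Total vertices - Min vertex cover
- Max independent set = 9 - 3 = 6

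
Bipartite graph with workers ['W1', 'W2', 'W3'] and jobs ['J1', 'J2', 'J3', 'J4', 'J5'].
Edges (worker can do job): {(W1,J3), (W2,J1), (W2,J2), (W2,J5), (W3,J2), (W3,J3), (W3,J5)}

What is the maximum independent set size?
Maximum independent set = 5

By König's theorem:
- Min vertex cover = Max matching = 3
- Max independent set = Total vertices - Min vertex cover
- Max independent set = 8 - 3 = 5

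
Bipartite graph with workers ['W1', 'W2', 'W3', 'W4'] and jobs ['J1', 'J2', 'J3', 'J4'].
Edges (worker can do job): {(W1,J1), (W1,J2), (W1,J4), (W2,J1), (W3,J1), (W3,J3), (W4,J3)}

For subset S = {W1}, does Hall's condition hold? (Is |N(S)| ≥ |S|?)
Yes: |N(S)| = 3, |S| = 1

Subset S = {W1}
Neighbors N(S) = {J1, J2, J4}

|N(S)| = 3, |S| = 1
Hall's condition: |N(S)| ≥ |S| is satisfied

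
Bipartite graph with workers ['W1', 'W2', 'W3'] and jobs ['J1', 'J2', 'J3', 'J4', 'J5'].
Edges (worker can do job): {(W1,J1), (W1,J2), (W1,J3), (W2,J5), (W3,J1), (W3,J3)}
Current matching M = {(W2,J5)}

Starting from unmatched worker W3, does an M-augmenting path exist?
Yes: W3 → J1

An M-augmenting path alternates non-matching / matching edges, starting and ending at unmatched vertices.
Path: W3 → J1
(J1 is unmatched in M, so the path is augmenting.)
Flipping edges along this path would increase |M| from 1 to 2.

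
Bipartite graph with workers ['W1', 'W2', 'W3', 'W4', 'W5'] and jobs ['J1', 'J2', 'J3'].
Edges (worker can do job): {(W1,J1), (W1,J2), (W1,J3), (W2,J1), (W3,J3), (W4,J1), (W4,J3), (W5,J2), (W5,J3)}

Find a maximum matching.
Matching: {(W3,J3), (W4,J1), (W5,J2)}

Maximum matching (size 3):
  W3 → J3
  W4 → J1
  W5 → J2

Each worker is assigned to at most one job, and each job to at most one worker.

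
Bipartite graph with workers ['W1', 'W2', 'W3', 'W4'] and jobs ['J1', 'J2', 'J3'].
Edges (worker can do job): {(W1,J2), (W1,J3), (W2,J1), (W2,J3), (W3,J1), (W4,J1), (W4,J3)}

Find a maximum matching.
Matching: {(W1,J2), (W2,J3), (W4,J1)}

Maximum matching (size 3):
  W1 → J2
  W2 → J3
  W4 → J1

Each worker is assigned to at most one job, and each job to at most one worker.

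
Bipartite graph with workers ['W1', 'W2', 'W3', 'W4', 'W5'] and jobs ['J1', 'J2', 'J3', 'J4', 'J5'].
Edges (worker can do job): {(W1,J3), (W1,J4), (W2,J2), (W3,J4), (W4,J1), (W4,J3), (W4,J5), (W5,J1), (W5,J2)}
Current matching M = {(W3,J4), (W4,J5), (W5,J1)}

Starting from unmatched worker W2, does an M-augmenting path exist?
Yes: W2 → J2

An M-augmenting path alternates non-matching / matching edges, starting and ending at unmatched vertices.
Path: W2 → J2
(J2 is unmatched in M, so the path is augmenting.)
Flipping edges along this path would increase |M| from 3 to 4.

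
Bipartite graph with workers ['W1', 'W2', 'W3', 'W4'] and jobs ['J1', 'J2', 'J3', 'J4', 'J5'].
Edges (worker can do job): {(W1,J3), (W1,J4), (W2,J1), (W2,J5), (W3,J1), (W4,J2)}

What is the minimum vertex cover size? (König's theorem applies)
Minimum vertex cover size = 4

By König's theorem: in bipartite graphs,
min vertex cover = max matching = 4

Maximum matching has size 4, so minimum vertex cover also has size 4.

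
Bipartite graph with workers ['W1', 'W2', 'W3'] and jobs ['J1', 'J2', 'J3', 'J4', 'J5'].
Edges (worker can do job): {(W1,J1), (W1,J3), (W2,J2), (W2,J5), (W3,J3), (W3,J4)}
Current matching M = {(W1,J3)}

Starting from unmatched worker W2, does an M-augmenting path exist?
Yes: W2 → J2

An M-augmenting path alternates non-matching / matching edges, starting and ending at unmatched vertices.
Path: W2 → J2
(J2 is unmatched in M, so the path is augmenting.)
Flipping edges along this path would increase |M| from 1 to 2.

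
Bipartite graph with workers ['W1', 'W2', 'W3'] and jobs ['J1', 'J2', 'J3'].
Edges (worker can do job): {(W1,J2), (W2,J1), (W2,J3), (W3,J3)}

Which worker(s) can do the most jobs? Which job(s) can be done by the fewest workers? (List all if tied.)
Most versatile: W2 (2 jobs); Least covered: J1, J2 (1 workers)

Worker degrees (jobs they can do): W1:1, W2:2, W3:1
Job degrees (workers who can do it): J1:1, J2:1, J3:2

Maximum worker degree is 2, achieved by: W2
Minimum job degree is 1, achieved by: J1, J2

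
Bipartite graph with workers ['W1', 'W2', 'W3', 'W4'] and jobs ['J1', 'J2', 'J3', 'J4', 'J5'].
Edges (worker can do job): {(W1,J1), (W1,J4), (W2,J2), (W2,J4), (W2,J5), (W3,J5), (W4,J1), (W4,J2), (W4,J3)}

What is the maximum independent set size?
Maximum independent set = 5

By König's theorem:
- Min vertex cover = Max matching = 4
- Max independent set = Total vertices - Min vertex cover
- Max independent set = 9 - 4 = 5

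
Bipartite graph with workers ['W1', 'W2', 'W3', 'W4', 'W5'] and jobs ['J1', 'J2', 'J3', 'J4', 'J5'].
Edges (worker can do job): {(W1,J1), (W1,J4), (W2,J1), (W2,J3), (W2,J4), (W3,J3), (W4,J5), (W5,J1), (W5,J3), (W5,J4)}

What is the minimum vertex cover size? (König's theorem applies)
Minimum vertex cover size = 4

By König's theorem: in bipartite graphs,
min vertex cover = max matching = 4

Maximum matching has size 4, so minimum vertex cover also has size 4.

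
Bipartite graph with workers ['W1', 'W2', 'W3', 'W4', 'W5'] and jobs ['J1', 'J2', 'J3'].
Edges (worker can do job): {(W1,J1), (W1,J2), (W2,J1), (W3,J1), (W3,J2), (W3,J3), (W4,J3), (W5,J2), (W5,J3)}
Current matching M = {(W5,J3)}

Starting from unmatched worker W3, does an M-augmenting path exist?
Yes: W3 → J2

An M-augmenting path alternates non-matching / matching edges, starting and ending at unmatched vertices.
Path: W3 → J2
(J2 is unmatched in M, so the path is augmenting.)
Flipping edges along this path would increase |M| from 1 to 2.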